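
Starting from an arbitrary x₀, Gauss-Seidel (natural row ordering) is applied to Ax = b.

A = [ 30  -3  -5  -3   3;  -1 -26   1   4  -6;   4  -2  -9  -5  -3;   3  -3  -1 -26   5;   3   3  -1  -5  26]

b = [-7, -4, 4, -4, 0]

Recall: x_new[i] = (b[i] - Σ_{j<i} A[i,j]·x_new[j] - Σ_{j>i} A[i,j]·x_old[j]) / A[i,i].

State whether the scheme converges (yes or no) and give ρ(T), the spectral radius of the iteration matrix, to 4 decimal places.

yes, ρ = 0.1770

A = D + L + U where D = diag(30, -26, -9, -26, 26).
Gauss-Seidel: T = -(D+L)⁻¹U, row 0 first, T[0,1] = -(-3)/(30) = +0.1000; later rows by forward substitution.
  T[0,:] = [+0.0000  +0.1000  +0.1667  +0.1000  -0.1000]
  T[1,:] = [+0.0000  -0.0038  +0.0321  +0.1500  -0.2269]
  T[2,:] = [+0.0000  +0.0453  +0.0670  -0.5444  -0.3274]
  T[3,:] = [+0.0000  +0.0102  +0.0130  +0.0152  +0.2195]
  T[4,:] = [+0.0000  -0.0074  -0.0179  -0.0469  +0.0674]
|eigenvalues of T|: 0.1770, 0.1346, 0.1346, 0.0148, 0.0000.
ρ = 0.1770; 0.1770 < 1, so it converges for any x₀.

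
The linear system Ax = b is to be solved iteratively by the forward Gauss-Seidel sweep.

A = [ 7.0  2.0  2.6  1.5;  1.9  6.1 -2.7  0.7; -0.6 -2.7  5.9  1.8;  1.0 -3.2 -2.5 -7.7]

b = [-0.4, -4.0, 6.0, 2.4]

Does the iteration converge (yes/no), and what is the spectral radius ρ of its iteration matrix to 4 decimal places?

Let D = diag(7, 6.1, 5.9, -7.7); L, U the strict triangles.
GS T = -(D+L)⁻¹U: row 0 first, T[0,1] = -(2)/(7) = -0.2857; later rows by forward substitution.
  T[0,:] = [+0.0000 -0.2857 -0.3714 -0.2143]
  T[1,:] = [+0.0000 +0.0890 +0.5583 -0.0480]
  T[2,:] = [+0.0000 +0.0117 +0.2177 -0.3488]
  T[3,:] = [+0.0000 -0.0779 -0.3510 +0.1054]
|eigenvalues of T|: 0.5697, 0.0938, 0.0938, 0.0000.
ρ(T) = max|λ| = 0.5697; 0.5697 < 1, so it converges for any x₀.

yes, ρ = 0.5697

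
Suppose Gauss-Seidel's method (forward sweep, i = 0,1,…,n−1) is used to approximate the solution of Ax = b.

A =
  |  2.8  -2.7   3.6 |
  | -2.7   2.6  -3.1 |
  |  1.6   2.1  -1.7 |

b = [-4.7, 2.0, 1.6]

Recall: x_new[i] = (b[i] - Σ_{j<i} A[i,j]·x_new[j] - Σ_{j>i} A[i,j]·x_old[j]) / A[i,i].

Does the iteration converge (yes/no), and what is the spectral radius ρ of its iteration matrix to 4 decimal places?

no, ρ = 1.2505

Let D = diag(2.8, 2.6, -1.7); L, U the strict triangles.
GS T = -(D+L)⁻¹U: row 0 first, T[0,1] = -(-2.7)/(2.8) = +0.9643; later rows by forward substitution.
  T[0,:] = [+0.0000  +0.9643  -1.2857]
  T[1,:] = [+0.0000  +1.0014  -0.1429]
  T[2,:] = [+0.0000  +2.1446  -1.3866]
|roots of det(T-λI)|: 1.2505, 0.8653, 0.0000.
spectral radius ρ = 1.2505; 1.2505 > 1: divergent.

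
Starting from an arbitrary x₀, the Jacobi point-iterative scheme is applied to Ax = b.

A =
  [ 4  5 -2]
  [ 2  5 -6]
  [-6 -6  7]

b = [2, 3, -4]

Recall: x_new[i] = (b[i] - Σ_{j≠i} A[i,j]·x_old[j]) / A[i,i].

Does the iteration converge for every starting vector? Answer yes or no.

no

Let D = diag(4, 5, 7); L, U the strict triangles.
Jacobi: T = -D⁻¹(L+U), T[2,1] = -(-6)/(7) = +0.8571; T[2,2] = 0.
  T[0,:] = [+0.0000, -1.2500, +0.5000]
  T[1,:] = [-0.4000, +0.0000, +1.2000]
  T[2,:] = [+0.8571, +0.8571, +0.0000]
moduli |λ_i(T)| = 1.6805, 0.9312, 0.9312.
ρ(T) = max|λ| = 1.6805; 1.6805 > 1: divergent.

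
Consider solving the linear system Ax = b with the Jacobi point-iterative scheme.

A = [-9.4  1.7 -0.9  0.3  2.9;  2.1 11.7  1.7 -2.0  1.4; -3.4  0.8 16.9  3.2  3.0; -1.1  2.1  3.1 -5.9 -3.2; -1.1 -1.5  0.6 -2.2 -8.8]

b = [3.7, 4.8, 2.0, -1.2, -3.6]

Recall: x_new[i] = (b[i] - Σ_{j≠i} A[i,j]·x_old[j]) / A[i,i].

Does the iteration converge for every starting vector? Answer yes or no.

Split A = D + L + U, D = diag(-9.4, 11.7, 16.9, -5.9, -8.8).
T_J = -D⁻¹(L+U): T[2,0] = -(-3.4)/(16.9) = +0.2012; T[2,2] = 0.
  T[0,:] = [+0.0000, +0.1809, -0.0957, +0.0319, +0.3085]
  T[1,:] = [-0.1795, +0.0000, -0.1453, +0.1709, -0.1197]
  T[2,:] = [+0.2012, -0.0473, +0.0000, -0.1893, -0.1775]
  T[3,:] = [-0.1864, +0.3559, +0.5254, +0.0000, -0.5424]
  T[4,:] = [-0.1250, -0.1705, +0.0682, -0.2500, +0.0000]
|roots of det(T-λI)|: 0.5030, 0.3365, 0.3365, 0.2837, 0.2837.
ρ = 0.5030; 0.5030 < 1, so it converges for any x₀.

yes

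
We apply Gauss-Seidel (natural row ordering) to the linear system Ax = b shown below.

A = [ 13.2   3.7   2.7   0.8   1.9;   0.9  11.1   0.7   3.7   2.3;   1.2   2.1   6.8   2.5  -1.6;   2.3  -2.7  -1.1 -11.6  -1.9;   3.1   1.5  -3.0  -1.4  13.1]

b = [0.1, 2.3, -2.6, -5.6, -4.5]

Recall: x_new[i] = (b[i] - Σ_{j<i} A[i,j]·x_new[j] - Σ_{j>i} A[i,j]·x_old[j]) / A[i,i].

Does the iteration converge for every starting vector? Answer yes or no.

Diagonal D = diag(13.2, 11.1, 6.8, -11.6, 13.1); L, U strict lower/upper.
GS T = -(D+L)⁻¹U: row 0 first, T[0,1] = -(3.7)/(13.2) = -0.2803; later rows by forward substitution.
  T[0,:] = [+0.0000, -0.2803, -0.2045, -0.0606, -0.1439]
  T[1,:] = [+0.0000, +0.0227, -0.0465, -0.3284, -0.1955]
  T[2,:] = [+0.0000, +0.0424, +0.0504, -0.2555, +0.3211]
  T[3,:] = [+0.0000, -0.0649, -0.0345, +0.0887, -0.1773]
  T[4,:] = [+0.0000, +0.0665, +0.0616, +0.0029, +0.1110]
|roots of det(T-λI)|: 0.3061, 0.1017, 0.1017, 0.0796, 0.0000.
spectral radius ρ = 0.3061; 0.3061 < 1 ⇒ converges.

yes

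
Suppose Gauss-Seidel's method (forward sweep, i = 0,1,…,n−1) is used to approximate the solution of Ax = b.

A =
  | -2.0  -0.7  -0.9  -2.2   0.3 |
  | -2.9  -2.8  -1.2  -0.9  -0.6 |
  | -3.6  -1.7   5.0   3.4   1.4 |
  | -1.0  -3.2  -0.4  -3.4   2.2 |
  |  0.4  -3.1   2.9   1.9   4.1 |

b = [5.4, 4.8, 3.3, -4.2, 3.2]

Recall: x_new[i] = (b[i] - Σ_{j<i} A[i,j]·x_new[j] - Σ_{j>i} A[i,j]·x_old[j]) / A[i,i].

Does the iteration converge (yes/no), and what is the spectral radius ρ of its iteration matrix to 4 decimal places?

no, ρ = 1.5313

Write A = D+L+U with D = diag(-2, -2.8, 5, -3.4, 4.1).
GS T = -(D+L)⁻¹U: row 0 first, T[0,3] = -(-2.2)/(-2) = -1.1000; later rows by forward substitution.
  T[0,:] = [+0.0000, -0.3500, -0.4500, -1.1000, +0.1500]
  T[1,:] = [+0.0000, +0.3625, +0.0375, +0.8179, -0.3696]
  T[2,:] = [+0.0000, -0.1287, -0.3113, -1.1939, -0.2977]
  T[3,:] = [+0.0000, -0.2231, +0.1337, -0.3058, +0.9859]
  T[4,:] = [+0.0000, +0.5027, +0.2305, +1.7119, -0.5404]
|λ(T)| sorted: 1.5313, 0.6707, 0.0792, 0.0792, 0.0000.
ρ = 1.5313; 1.5313 > 1: divergent.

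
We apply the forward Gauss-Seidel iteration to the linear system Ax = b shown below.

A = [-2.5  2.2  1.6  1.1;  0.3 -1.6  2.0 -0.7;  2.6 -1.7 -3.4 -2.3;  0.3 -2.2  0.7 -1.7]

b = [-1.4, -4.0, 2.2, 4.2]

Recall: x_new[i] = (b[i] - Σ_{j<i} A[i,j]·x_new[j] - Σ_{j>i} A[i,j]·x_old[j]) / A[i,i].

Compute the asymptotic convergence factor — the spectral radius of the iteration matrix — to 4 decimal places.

A = D + L + U where D = diag(-2.5, -1.6, -3.4, -1.7).
GS T = -(D+L)⁻¹U: row 0 first, T[0,2] = -(1.6)/(-2.5) = +0.6400; later rows by forward substitution.
  T[0,:] = [+0.0000  +0.8800  +0.6400  +0.4400]
  T[1,:] = [+0.0000  +0.1650  +1.3700  -0.3550]
  T[2,:] = [+0.0000  +0.5904  -0.1956  -0.1625]
  T[3,:] = [+0.0000  +0.1849  -1.7405  +0.4701]
|eigenvalues of T|: 1.2268, 0.9054, 0.1182, 0.0000.
ρ(T) = max|λ| = 1.2268; 1.2268 > 1 ⇒ diverges.

1.2268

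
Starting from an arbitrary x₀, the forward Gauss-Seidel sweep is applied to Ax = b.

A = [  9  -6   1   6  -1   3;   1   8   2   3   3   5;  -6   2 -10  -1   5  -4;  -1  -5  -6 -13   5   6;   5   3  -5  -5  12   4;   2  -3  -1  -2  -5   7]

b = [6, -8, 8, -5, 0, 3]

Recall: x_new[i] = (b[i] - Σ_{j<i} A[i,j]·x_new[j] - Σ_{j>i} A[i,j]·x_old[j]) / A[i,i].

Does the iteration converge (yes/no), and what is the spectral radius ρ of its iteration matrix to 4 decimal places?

Write A = D+L+U with D = diag(9, 8, -10, -13, 12, 7).
T_GS = -(D+L)⁻¹U: row 0 first, T[0,4] = -(-1)/(9) = +0.1111; later rows by forward substitution.
  T[0,:] = [+0.0000 +0.6667 -0.1111 -0.6667 +0.1111 -0.3333]
  T[1,:] = [+0.0000 -0.0833 -0.2361 -0.2917 -0.3889 -0.5833]
  T[2,:] = [+0.0000 -0.4167 +0.0194 +0.2417 +0.3556 -0.3167]
  T[3,:] = [+0.0000 +0.1731 +0.0904 +0.0519 +0.3615 +0.8577]
  T[4,:] = [+0.0000 -0.3584 +0.1511 +0.4730 +0.3497 +0.1768]
  T[5,:] = [+0.0000 -0.4923 +0.0671 +0.4527 +0.2055 +0.1714]
moduli |λ_i(T)| = 1.3152, 0.7836, 0.2015, 0.1607, 0.0183, 0.0000.
spectral radius ρ = 1.3152; 1.3152 > 1, so it fails to converge.

no, ρ = 1.3152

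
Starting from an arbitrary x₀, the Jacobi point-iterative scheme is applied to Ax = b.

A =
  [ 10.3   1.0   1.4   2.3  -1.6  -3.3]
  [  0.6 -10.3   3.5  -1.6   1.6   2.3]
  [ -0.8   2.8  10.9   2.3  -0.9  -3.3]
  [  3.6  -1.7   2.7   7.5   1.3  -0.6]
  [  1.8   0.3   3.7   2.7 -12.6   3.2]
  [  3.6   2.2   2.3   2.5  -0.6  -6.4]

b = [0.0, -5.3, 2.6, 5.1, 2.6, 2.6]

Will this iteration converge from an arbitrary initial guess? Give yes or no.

yes

Write A = D+L+U with D = diag(10.3, -10.3, 10.9, 7.5, -12.6, -6.4).
T_J = -D⁻¹(L+U): T[5,4] = -(-0.6)/(-6.4) = -0.0938; T[5,5] = 0.
  T[0,:] = [+0.0000, -0.0971, -0.1359, -0.2233, +0.1553, +0.3204]
  T[1,:] = [+0.0583, +0.0000, +0.3398, -0.1553, +0.1553, +0.2233]
  T[2,:] = [+0.0734, -0.2569, +0.0000, -0.2110, +0.0826, +0.3028]
  T[3,:] = [-0.4800, +0.2267, -0.3600, +0.0000, -0.1733, +0.0800]
  T[4,:] = [+0.1429, +0.0238, +0.2937, +0.2143, +0.0000, +0.2540]
  T[5,:] = [+0.5625, +0.3438, +0.3594, +0.3906, -0.0938, +0.0000]
eigenvalue magnitudes: 0.8546, 0.5963, 0.3137, 0.3137, 0.1821, 0.1821.
spectral radius ρ = 0.8546; 0.8546 < 1, so it converges for any x₀.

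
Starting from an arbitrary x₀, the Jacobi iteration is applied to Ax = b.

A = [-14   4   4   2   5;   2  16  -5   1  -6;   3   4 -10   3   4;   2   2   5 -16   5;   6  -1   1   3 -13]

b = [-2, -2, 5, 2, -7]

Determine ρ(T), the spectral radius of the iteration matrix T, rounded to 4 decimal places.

0.9110

Split A = D + L + U, D = diag(-14, 16, -10, -16, -13).
Jacobi T = -D⁻¹(L+U): T[2,0] = -(3)/(-10) = +0.3000; T[2,2] = 0.
  T[0,:] = [+0.0000  +0.2857  +0.2857  +0.1429  +0.3571]
  T[1,:] = [-0.1250  +0.0000  +0.3125  -0.0625  +0.3750]
  T[2,:] = [+0.3000  +0.4000  +0.0000  +0.3000  +0.4000]
  T[3,:] = [+0.1250  +0.1250  +0.3125  +0.0000  +0.3125]
  T[4,:] = [+0.4615  -0.0769  +0.0769  +0.2308  +0.0000]
eigenvalue magnitudes: 0.9110, 0.4436, 0.2617, 0.2617, 0.0987.
ρ(T) = max|λ| = 0.9110; 0.9110 < 1 ⇒ converges.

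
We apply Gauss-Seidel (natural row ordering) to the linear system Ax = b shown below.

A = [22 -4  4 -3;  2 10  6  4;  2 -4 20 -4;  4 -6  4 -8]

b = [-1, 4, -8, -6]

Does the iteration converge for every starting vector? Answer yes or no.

Let D = diag(22, 10, 20, -8); L, U the strict triangles.
Gauss-Seidel: T = -(D+L)⁻¹U, row 0 first, T[0,1] = -(-4)/(22) = +0.1818; later rows by forward substitution.
  T[0,:] = [+0.0000  +0.1818  -0.1818  +0.1364]
  T[1,:] = [+0.0000  -0.0364  -0.5636  -0.4273]
  T[2,:] = [+0.0000  -0.0255  -0.0945  +0.1009]
  T[3,:] = [+0.0000  +0.1055  +0.2845  +0.4391]
moduli |λ_i(T)| = 0.3691, 0.2051, 0.1441, 0.0000.
spectral radius ρ = 0.3691; 0.3691 < 1, so it converges for any x₀.

yes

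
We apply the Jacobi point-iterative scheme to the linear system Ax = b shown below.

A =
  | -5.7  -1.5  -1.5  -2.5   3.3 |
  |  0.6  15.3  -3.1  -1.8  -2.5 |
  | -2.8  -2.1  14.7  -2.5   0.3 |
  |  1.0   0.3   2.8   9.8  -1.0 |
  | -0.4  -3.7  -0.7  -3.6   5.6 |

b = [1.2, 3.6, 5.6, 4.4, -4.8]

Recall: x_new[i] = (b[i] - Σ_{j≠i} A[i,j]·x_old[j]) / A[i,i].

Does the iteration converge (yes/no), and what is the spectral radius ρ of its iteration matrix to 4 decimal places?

Write A = D+L+U with D = diag(-5.7, 15.3, 14.7, 9.8, 5.6).
T_J = -D⁻¹(L+U): T[0,4] = -(3.3)/(-5.7) = +0.5789; T[0,0] = 0.
  T[0,:] = [+0.0000 -0.2632 -0.2632 -0.4386 +0.5789]
  T[1,:] = [-0.0392 +0.0000 +0.2026 +0.1176 +0.1634]
  T[2,:] = [+0.1905 +0.1429 +0.0000 +0.1701 -0.0204]
  T[3,:] = [-0.1020 -0.0306 -0.2857 +0.0000 +0.1020]
  T[4,:] = [+0.0714 +0.6607 +0.1250 +0.6429 +0.0000]
|eigenvalues of T|: 0.5033, 0.3830, 0.3830, 0.2446, 0.2446.
ρ(T) = max|λ| = 0.5033; 0.5033 < 1: convergent.

yes, ρ = 0.5033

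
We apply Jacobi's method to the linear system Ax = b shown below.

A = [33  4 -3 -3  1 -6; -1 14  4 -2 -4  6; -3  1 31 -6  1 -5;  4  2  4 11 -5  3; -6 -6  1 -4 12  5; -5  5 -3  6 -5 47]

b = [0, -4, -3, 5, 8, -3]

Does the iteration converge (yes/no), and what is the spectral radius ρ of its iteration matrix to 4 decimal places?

yes, ρ = 0.5578

Let D = diag(33, 14, 31, 11, 12, 47); L, U the strict triangles.
Jacobi T = -D⁻¹(L+U): T[4,5] = -(5)/(12) = -0.4167; T[4,4] = 0.
  T[0,:] = [+0.0000, -0.1212, +0.0909, +0.0909, -0.0303, +0.1818]
  T[1,:] = [+0.0714, +0.0000, -0.2857, +0.1429, +0.2857, -0.4286]
  T[2,:] = [+0.0968, -0.0323, +0.0000, +0.1935, -0.0323, +0.1613]
  T[3,:] = [-0.3636, -0.1818, -0.3636, +0.0000, +0.4545, -0.2727]
  T[4,:] = [+0.5000, +0.5000, -0.0833, +0.3333, +0.0000, -0.4167]
  T[5,:] = [+0.1064, -0.1064, +0.0638, -0.1277, +0.1064, +0.0000]
moduli |λ_i(T)| = 0.5578, 0.2988, 0.2844, 0.2844, 0.2252, 0.0864.
ρ(T) = max|λ| = 0.5578; 0.5578 < 1 ⇒ converges.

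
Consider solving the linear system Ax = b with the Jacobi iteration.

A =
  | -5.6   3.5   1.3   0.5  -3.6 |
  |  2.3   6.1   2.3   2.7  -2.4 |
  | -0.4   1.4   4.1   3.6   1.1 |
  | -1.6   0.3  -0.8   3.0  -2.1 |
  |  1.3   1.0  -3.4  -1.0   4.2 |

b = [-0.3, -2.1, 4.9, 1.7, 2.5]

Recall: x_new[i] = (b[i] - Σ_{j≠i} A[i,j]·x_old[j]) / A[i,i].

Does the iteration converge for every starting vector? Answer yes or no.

no

Write A = D+L+U with D = diag(-5.6, 6.1, 4.1, 3, 4.2).
Jacobi T = -D⁻¹(L+U): T[2,3] = -(3.6)/(4.1) = -0.8780; T[2,2] = 0.
  T[0,:] = [+0.0000  +0.6250  +0.2321  +0.0893  -0.6429]
  T[1,:] = [-0.3770  +0.0000  -0.3770  -0.4426  +0.3934]
  T[2,:] = [+0.0976  -0.3415  +0.0000  -0.8780  -0.2683]
  T[3,:] = [+0.5333  -0.1000  +0.2667  +0.0000  +0.7000]
  T[4,:] = [-0.3095  -0.2381  +0.8095  +0.2381  +0.0000]
eigenvalue magnitudes: 1.1369, 0.9018, 0.9018, 0.6204, 0.6204.
spectral radius ρ = 1.1369; 1.1369 > 1, so it fails to converge.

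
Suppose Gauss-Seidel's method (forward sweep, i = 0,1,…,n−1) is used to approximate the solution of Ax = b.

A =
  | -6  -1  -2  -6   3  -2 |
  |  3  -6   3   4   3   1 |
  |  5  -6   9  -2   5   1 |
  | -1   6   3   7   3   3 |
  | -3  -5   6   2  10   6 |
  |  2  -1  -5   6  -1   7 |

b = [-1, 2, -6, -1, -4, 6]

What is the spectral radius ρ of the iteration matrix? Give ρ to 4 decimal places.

1.2170

Write A = D+L+U with D = diag(-6, -6, 9, 7, 10, 7).
GS T = -(D+L)⁻¹U: row 0 first, T[0,3] = -(-6)/(-6) = -1.0000; later rows by forward substitution.
  T[0,:] = [+0.0000  -0.1667  -0.3333  -1.0000  +0.5000  -0.3333]
  T[1,:] = [+0.0000  -0.0833  +0.3333  +0.1667  +0.7500  +0.0000]
  T[2,:] = [+0.0000  +0.0370  +0.4074  +0.8889  -0.3333  +0.0741]
  T[3,:] = [+0.0000  +0.0317  -0.5079  -0.6667  -0.8571  -0.5079]
  T[4,:] = [+0.0000  -0.1202  -0.0762  -0.6167  +0.8964  -0.6429]
  T[5,:] = [+0.0000  +0.0178  +0.8584  +1.4278  +0.5889  +0.4917]
|λ(T)| sorted: 1.2170, 0.9640, 0.9640, 0.0347, 0.0347, 0.0000.
spectral radius ρ = 1.2170; 1.2170 > 1, so it fails to converge.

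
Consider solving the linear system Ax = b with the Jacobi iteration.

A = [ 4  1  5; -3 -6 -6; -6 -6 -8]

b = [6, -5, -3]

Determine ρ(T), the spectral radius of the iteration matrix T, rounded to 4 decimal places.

Let D = diag(4, -6, -8); L, U the strict triangles.
T_J = -D⁻¹(L+U): T[0,1] = -(1)/(4) = -0.2500; T[0,0] = 0.
  T[0,:] = [+0.0000 -0.2500 -1.2500]
  T[1,:] = [-0.5000 +0.0000 -1.0000]
  T[2,:] = [-0.7500 -0.7500 +0.0000]
moduli |λ_i(T)| = 1.5000, 1.1036, 0.3964.
ρ(T) = max|λ| = 1.5000; 1.5000 > 1: divergent.

1.5000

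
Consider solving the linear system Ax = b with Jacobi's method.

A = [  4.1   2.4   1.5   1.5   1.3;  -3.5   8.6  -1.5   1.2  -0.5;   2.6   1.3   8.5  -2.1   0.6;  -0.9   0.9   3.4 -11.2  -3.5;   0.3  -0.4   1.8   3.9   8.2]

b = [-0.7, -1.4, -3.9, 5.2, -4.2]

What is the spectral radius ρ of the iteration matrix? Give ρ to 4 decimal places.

0.5753

Diagonal D = diag(4.1, 8.6, 8.5, -11.2, 8.2); L, U strict lower/upper.
T_J = -D⁻¹(L+U): T[0,3] = -(1.5)/(4.1) = -0.3659; T[0,0] = 0.
  T[0,:] = [+0.0000, -0.5854, -0.3659, -0.3659, -0.3171]
  T[1,:] = [+0.4070, +0.0000, +0.1744, -0.1395, +0.0581]
  T[2,:] = [-0.3059, -0.1529, +0.0000, +0.2471, -0.0706]
  T[3,:] = [-0.0804, +0.0804, +0.3036, +0.0000, -0.3125]
  T[4,:] = [-0.0366, +0.0488, -0.2195, -0.4756, +0.0000]
|eigenvalues of T|: 0.5753, 0.4689, 0.4401, 0.4401, 0.1316.
ρ = 0.5753; 0.5753 < 1: convergent.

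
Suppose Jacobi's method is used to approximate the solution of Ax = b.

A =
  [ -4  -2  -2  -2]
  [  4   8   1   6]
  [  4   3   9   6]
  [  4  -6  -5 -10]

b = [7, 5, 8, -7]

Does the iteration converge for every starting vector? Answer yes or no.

A = D + L + U where D = diag(-4, 8, 9, -10).
Jacobi T = -D⁻¹(L+U): T[1,3] = -(6)/(8) = -0.7500; T[1,1] = 0.
  T[0,:] = [+0.0000 -0.5000 -0.5000 -0.5000]
  T[1,:] = [-0.5000 +0.0000 -0.1250 -0.7500]
  T[2,:] = [-0.4444 -0.3333 +0.0000 -0.6667]
  T[3,:] = [+0.4000 -0.6000 -0.5000 +0.0000]
|λ(T)| sorted: 1.1517, 0.8959, 0.2558, 0.0000.
ρ(T) = max|λ| = 1.1517; 1.1517 > 1: divergent.

no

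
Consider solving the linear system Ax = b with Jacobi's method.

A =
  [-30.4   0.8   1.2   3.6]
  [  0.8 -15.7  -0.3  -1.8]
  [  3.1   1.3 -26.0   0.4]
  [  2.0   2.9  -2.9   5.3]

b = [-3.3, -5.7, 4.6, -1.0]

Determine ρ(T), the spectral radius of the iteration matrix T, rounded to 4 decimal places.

Split A = D + L + U, D = diag(-30.4, -15.7, -26, 5.3).
T_J = -D⁻¹(L+U): T[1,0] = -(0.8)/(-15.7) = +0.0510; T[1,1] = 0.
  T[0,:] = [+0.0000, +0.0263, +0.0395, +0.1184]
  T[1,:] = [+0.0510, +0.0000, -0.0191, -0.1146]
  T[2,:] = [+0.1192, +0.0500, +0.0000, +0.0154]
  T[3,:] = [-0.3774, -0.5472, +0.5472, +0.0000]
eigenvalue magnitudes: 0.1988, 0.1364, 0.1364, 0.0438.
ρ(T) = max|λ| = 0.1988; 0.1988 < 1, so it converges for any x₀.

0.1988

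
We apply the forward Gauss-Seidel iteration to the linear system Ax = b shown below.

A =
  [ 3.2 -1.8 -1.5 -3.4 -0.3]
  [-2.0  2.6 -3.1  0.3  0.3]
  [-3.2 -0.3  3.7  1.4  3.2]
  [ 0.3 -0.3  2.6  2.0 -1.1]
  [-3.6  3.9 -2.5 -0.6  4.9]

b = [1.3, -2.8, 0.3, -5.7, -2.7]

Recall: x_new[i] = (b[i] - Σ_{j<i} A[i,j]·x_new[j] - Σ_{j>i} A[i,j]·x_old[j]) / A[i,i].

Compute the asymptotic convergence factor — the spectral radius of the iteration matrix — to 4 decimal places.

Split A = D + L + U, D = diag(3.2, 2.6, 3.7, 2, 4.9).
T_GS = -(D+L)⁻¹U: row 0 first, T[0,2] = -(-1.5)/(3.2) = +0.4688; later rows by forward substitution.
  T[0,:] = [+0.0000  +0.5625  +0.4688  +1.0625  +0.0937]
  T[1,:] = [+0.0000  +0.4327  +1.5529  +0.7019  -0.0433]
  T[2,:] = [+0.0000  +0.5216  +0.5313  +0.5975  -0.7873]
  T[3,:] = [+0.0000  -0.6975  -0.5281  -0.8308  +1.5529]
  T[4,:] = [+0.0000  +0.2496  -0.6852  +0.4250  -0.1082]
|roots of det(T-λI)|: 1.4913, 0.8761, 0.7455, 0.1053, 0.0000.
ρ(T) = max|λ| = 1.4913; 1.4913 > 1, so it fails to converge.

1.4913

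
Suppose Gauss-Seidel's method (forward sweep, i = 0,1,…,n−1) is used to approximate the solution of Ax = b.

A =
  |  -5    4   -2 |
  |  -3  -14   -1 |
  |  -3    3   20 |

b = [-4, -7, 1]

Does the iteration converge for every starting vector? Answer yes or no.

yes

Split A = D + L + U, D = diag(-5, -14, 20).
Gauss-Seidel: T = -(D+L)⁻¹U, row 0 first, T[0,1] = -(4)/(-5) = +0.8000; later rows by forward substitution.
  T[0,:] = [+0.0000, +0.8000, -0.4000]
  T[1,:] = [+0.0000, -0.1714, +0.0143]
  T[2,:] = [+0.0000, +0.1457, -0.0621]
|λ(T)| sorted: 0.1880, 0.0456, 0.0000.
spectral radius ρ = 0.1880; 0.1880 < 1: convergent.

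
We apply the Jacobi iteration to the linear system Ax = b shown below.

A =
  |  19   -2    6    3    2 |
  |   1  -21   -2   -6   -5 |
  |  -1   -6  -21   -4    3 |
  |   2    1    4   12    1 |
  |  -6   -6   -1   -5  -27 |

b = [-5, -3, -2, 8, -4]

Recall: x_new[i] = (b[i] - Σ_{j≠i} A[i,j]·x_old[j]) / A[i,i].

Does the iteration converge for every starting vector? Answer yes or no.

A = D + L + U where D = diag(19, -21, -21, 12, -27).
Jacobi T = -D⁻¹(L+U): T[3,1] = -(1)/(12) = -0.0833; T[3,3] = 0.
  T[0,:] = [+0.0000, +0.1053, -0.3158, -0.1579, -0.1053]
  T[1,:] = [+0.0476, +0.0000, -0.0952, -0.2857, -0.2381]
  T[2,:] = [-0.0476, -0.2857, +0.0000, -0.1905, +0.1429]
  T[3,:] = [-0.1667, -0.0833, -0.3333, +0.0000, -0.0833]
  T[4,:] = [-0.2222, -0.2222, -0.0370, -0.1852, +0.0000]
|eigenvalues of T|: 0.5376, 0.4143, 0.2500, 0.1493, 0.1493.
ρ = 0.5376; 0.5376 < 1 ⇒ converges.

yes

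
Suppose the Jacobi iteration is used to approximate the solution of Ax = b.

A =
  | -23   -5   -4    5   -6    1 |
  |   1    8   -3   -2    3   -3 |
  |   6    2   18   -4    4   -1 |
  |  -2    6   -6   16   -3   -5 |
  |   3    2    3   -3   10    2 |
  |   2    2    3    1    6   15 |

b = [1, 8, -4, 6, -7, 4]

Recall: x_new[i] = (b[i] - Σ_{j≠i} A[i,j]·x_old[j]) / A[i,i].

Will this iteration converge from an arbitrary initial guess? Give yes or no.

A = D + L + U where D = diag(-23, 8, 18, 16, 10, 15).
Jacobi T = -D⁻¹(L+U): T[4,5] = -(2)/(10) = -0.2000; T[4,4] = 0.
  T[0,:] = [+0.0000, -0.2174, -0.1739, +0.2174, -0.2609, +0.0435]
  T[1,:] = [-0.1250, +0.0000, +0.3750, +0.2500, -0.3750, +0.3750]
  T[2,:] = [-0.3333, -0.1111, +0.0000, +0.2222, -0.2222, +0.0556]
  T[3,:] = [+0.1250, -0.3750, +0.3750, +0.0000, +0.1875, +0.3125]
  T[4,:] = [-0.3000, -0.2000, -0.3000, +0.3000, +0.0000, -0.2000]
  T[5,:] = [-0.1333, -0.1333, -0.2000, -0.0667, -0.4000, +0.0000]
|roots of det(T-λI)|: 0.8447, 0.5063, 0.4475, 0.4475, 0.2916, 0.0069.
spectral radius ρ = 0.8447; 0.8447 < 1, so it converges for any x₀.

yes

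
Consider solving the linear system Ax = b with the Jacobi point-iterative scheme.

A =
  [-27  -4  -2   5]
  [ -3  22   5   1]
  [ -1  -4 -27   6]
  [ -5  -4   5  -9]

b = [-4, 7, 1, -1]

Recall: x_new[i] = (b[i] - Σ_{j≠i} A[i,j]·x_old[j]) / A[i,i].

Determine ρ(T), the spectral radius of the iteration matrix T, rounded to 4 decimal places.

0.3300

Let D = diag(-27, 22, -27, -9); L, U the strict triangles.
T_J = -D⁻¹(L+U): T[2,1] = -(-4)/(-27) = -0.1481; T[2,2] = 0.
  T[0,:] = [+0.0000, -0.1481, -0.0741, +0.1852]
  T[1,:] = [+0.1364, +0.0000, -0.2273, -0.0455]
  T[2,:] = [-0.0370, -0.1481, +0.0000, +0.2222]
  T[3,:] = [-0.5556, -0.4444, +0.5556, +0.0000]
|eigenvalues of T|: 0.3300, 0.2231, 0.2231, 0.0067.
ρ(T) = max|λ| = 0.3300; 0.3300 < 1 ⇒ converges.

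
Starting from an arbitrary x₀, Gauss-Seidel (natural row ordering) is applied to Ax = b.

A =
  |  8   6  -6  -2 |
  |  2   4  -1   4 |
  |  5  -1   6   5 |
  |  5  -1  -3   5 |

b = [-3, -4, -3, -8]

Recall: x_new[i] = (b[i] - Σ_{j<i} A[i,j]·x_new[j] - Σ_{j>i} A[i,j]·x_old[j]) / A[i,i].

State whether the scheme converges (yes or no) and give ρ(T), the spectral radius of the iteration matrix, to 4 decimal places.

no, ρ = 1.4637

A = D + L + U where D = diag(8, 4, 6, 5).
GS T = -(D+L)⁻¹U: row 0 first, T[0,2] = -(-6)/(8) = +0.7500; later rows by forward substitution.
  T[0,:] = [+0.0000, -0.7500, +0.7500, +0.2500]
  T[1,:] = [+0.0000, +0.3750, -0.1250, -1.1250]
  T[2,:] = [+0.0000, +0.6875, -0.6458, -1.2292]
  T[3,:] = [+0.0000, +1.2375, -1.1625, -1.2125]
|λ(T)| sorted: 1.4637, 0.3267, 0.3267, 0.0000.
spectral radius ρ = 1.4637; 1.4637 > 1 ⇒ diverges.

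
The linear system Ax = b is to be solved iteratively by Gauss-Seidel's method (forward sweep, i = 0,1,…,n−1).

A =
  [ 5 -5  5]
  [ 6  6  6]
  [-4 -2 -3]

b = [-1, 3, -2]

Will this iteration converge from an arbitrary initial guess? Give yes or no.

no

Split A = D + L + U, D = diag(5, 6, -3).
T_GS = -(D+L)⁻¹U: row 0 first, T[0,2] = -(5)/(5) = -1.0000; later rows by forward substitution.
  T[0,:] = [+0.0000, +1.0000, -1.0000]
  T[1,:] = [+0.0000, -1.0000, +0.0000]
  T[2,:] = [+0.0000, -0.6667, +1.3333]
eigenvalue magnitudes: 1.3333, 1.0000, 0.0000.
ρ = 1.3333; 1.3333 > 1, so it fails to converge.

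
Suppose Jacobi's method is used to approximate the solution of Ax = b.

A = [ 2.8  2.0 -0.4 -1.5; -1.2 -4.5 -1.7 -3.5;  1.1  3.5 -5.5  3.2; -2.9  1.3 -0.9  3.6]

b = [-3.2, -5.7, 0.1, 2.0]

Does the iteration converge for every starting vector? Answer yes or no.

A = D + L + U where D = diag(2.8, -4.5, -5.5, 3.6).
Jacobi T = -D⁻¹(L+U): T[1,0] = -(-1.2)/(-4.5) = -0.2667; T[1,1] = 0.
  T[0,:] = [+0.0000 -0.7143 +0.1429 +0.5357]
  T[1,:] = [-0.2667 +0.0000 -0.3778 -0.7778]
  T[2,:] = [+0.2000 +0.6364 +0.0000 +0.5818]
  T[3,:] = [+0.8056 -0.3611 +0.2500 +0.0000]
eigenvalue magnitudes: 1.1977, 0.5749, 0.4898, 0.4898.
spectral radius ρ = 1.1977; 1.1977 > 1: divergent.

no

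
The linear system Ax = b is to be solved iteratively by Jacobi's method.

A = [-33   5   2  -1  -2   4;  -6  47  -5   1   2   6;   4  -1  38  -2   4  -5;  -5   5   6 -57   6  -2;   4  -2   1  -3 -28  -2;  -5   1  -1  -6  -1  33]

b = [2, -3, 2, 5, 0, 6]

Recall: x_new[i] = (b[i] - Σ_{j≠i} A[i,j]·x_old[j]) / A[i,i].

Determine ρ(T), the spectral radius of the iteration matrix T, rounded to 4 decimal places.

0.2722

Let D = diag(-33, 47, 38, -57, -28, 33); L, U the strict triangles.
Jacobi T = -D⁻¹(L+U): T[1,4] = -(2)/(47) = -0.0426; T[1,1] = 0.
  T[0,:] = [+0.0000 +0.1515 +0.0606 -0.0303 -0.0606 +0.1212]
  T[1,:] = [+0.1277 +0.0000 +0.1064 -0.0213 -0.0426 -0.1277]
  T[2,:] = [-0.1053 +0.0263 +0.0000 +0.0526 -0.1053 +0.1316]
  T[3,:] = [-0.0877 +0.0877 +0.1053 +0.0000 +0.1053 -0.0351]
  T[4,:] = [+0.1429 -0.0714 +0.0357 -0.1071 +0.0000 -0.0714]
  T[5,:] = [+0.1515 -0.0303 +0.0303 +0.1818 +0.0303 +0.0000]
eigenvalue magnitudes: 0.2722, 0.1862, 0.1862, 0.1582, 0.1582, 0.0723.
spectral radius ρ = 0.2722; 0.2722 < 1 ⇒ converges.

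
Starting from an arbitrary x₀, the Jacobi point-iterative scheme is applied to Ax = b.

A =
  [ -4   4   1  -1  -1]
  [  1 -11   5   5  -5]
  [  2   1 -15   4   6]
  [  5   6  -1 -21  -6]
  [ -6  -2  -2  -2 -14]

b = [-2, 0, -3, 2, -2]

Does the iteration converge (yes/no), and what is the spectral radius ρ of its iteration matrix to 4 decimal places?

Split A = D + L + U, D = diag(-4, -11, -15, -21, -14).
Jacobi: T = -D⁻¹(L+U), T[0,3] = -(-1)/(-4) = -0.2500; T[0,0] = 0.
  T[0,:] = [+0.0000  +1.0000  +0.2500  -0.2500  -0.2500]
  T[1,:] = [+0.0909  +0.0000  +0.4545  +0.4545  -0.4545]
  T[2,:] = [+0.1333  +0.0667  +0.0000  +0.2667  +0.4000]
  T[3,:] = [+0.2381  +0.2857  -0.0476  +0.0000  -0.2857]
  T[4,:] = [-0.4286  -0.1429  -0.1429  -0.1429  +0.0000]
eigenvalue magnitudes: 0.9188, 0.6621, 0.6621, 0.2780, 0.2780.
ρ(T) = max|λ| = 0.9188; 0.9188 < 1: convergent.

yes, ρ = 0.9188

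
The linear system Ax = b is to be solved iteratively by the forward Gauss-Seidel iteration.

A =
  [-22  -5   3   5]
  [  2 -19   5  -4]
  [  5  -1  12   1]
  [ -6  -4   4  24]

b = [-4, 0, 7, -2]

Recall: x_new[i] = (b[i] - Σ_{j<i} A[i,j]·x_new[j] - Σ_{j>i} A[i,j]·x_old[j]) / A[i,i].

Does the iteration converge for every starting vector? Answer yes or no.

yes

Write A = D+L+U with D = diag(-22, -19, 12, 24).
T_GS = -(D+L)⁻¹U: row 0 first, T[0,3] = -(5)/(-22) = +0.2273; later rows by forward substitution.
  T[0,:] = [+0.0000  -0.2273  +0.1364  +0.2273]
  T[1,:] = [+0.0000  -0.0239  +0.2775  -0.1866]
  T[2,:] = [+0.0000  +0.0927  -0.0337  -0.1936]
  T[3,:] = [+0.0000  -0.0763  +0.0860  +0.0580]
|eigenvalues of T|: 0.1811, 0.1262, 0.0545, 0.0000.
ρ(T) = max|λ| = 0.1811; 0.1811 < 1, so it converges for any x₀.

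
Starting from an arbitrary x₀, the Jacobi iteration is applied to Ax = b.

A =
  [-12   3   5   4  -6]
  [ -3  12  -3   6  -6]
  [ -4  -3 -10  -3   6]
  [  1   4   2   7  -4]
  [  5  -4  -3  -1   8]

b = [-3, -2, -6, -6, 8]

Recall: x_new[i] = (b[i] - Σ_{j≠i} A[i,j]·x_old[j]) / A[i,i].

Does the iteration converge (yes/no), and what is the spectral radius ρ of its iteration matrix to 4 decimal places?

A = D + L + U where D = diag(-12, 12, -10, 7, 8).
T_J = -D⁻¹(L+U): T[4,2] = -(-3)/(8) = +0.3750; T[4,4] = 0.
  T[0,:] = [+0.0000, +0.2500, +0.4167, +0.3333, -0.5000]
  T[1,:] = [+0.2500, +0.0000, +0.2500, -0.5000, +0.5000]
  T[2,:] = [-0.4000, -0.3000, +0.0000, -0.3000, +0.6000]
  T[3,:] = [-0.1429, -0.5714, -0.2857, +0.0000, +0.5714]
  T[4,:] = [-0.6250, +0.5000, +0.3750, +0.1250, +0.0000]
|roots of det(T-λI)|: 1.2818, 0.7305, 0.4024, 0.4024, 0.2424.
ρ = 1.2818; 1.2818 > 1, so it fails to converge.

no, ρ = 1.2818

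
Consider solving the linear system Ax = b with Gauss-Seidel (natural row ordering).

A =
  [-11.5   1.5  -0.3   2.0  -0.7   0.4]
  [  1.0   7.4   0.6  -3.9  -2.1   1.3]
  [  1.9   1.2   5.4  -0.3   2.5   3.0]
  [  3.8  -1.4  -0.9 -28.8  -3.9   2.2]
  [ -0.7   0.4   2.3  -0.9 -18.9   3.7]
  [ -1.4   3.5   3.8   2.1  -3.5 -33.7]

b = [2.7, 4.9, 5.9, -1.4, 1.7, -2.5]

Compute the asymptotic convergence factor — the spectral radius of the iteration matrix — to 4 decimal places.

Let D = diag(-11.5, 7.4, 5.4, -28.8, -18.9, -33.7); L, U the strict triangles.
GS T = -(D+L)⁻¹U: row 0 first, T[0,1] = -(1.5)/(-11.5) = +0.1304; later rows by forward substitution.
  T[0,:] = [+0.0000 +0.1304 -0.0261 +0.1739 -0.0609 +0.0348]
  T[1,:] = [+0.0000 -0.0176 -0.0776 +0.5035 +0.2920 -0.1804]
  T[2,:] = [+0.0000 -0.0420 +0.0264 -0.1175 -0.5064 -0.5277]
  T[3,:] = [+0.0000 +0.0194 -0.0005 +0.0021 -0.1418 +0.1062]
  T[4,:] = [+0.0000 -0.0112 +0.0026 -0.0102 -0.0464 +0.1214]
  T[5,:] = [+0.0000 -0.0096 -0.0043 +0.0330 -0.0283 -0.0857]
|roots of det(T-λI)|: 0.1962, 0.1237, 0.0947, 0.0947, 0.0030, 0.0000.
ρ(T) = max|λ| = 0.1962; 0.1962 < 1, so it converges for any x₀.

0.1962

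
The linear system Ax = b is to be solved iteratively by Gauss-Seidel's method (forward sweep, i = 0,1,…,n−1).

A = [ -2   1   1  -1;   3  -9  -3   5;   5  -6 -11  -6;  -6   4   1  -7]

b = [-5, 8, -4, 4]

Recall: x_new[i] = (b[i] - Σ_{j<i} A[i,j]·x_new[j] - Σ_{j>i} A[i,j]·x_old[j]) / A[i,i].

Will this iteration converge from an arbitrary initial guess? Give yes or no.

yes

A = D + L + U where D = diag(-2, -9, -11, -7).
T_GS = -(D+L)⁻¹U: row 0 first, T[0,2] = -(1)/(-2) = +0.5000; later rows by forward substitution.
  T[0,:] = [+0.0000  +0.5000  +0.5000  -0.5000]
  T[1,:] = [+0.0000  +0.1667  -0.1667  +0.3889]
  T[2,:] = [+0.0000  +0.1364  +0.3182  -0.9848]
  T[3,:] = [+0.0000  -0.3139  -0.4784  +0.5101]
|λ(T)| sorted: 0.9333, 0.3214, 0.2598, 0.0000.
spectral radius ρ = 0.9333; 0.9333 < 1: convergent.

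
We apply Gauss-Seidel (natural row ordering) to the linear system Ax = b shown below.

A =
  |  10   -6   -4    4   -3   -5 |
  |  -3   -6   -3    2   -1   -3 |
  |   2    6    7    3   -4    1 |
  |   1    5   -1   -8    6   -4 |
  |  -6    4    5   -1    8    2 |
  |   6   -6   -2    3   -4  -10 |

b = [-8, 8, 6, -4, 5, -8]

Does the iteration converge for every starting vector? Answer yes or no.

A = D + L + U where D = diag(10, -6, 7, -8, 8, -10).
Gauss-Seidel: T = -(D+L)⁻¹U, row 0 first, T[0,2] = -(-4)/(10) = +0.4000; later rows by forward substitution.
  T[0,:] = [+0.0000  +0.6000  +0.4000  -0.4000  +0.3000  +0.5000]
  T[1,:] = [+0.0000  -0.3000  -0.7000  +0.5333  -0.3167  -0.7500]
  T[2,:] = [+0.0000  +0.0857  +0.4857  -0.7714  +0.7571  +0.3571]
  T[3,:] = [+0.0000  -0.1232  -0.4482  +0.3798  +0.4949  -0.9509]
  T[4,:] = [+0.0000  +0.5310  +0.2904  -0.0371  -0.0280  +0.1579]
  T[5,:] = [+0.0000  +0.2735  +0.3122  -0.2770  +0.3783  +0.3301]
eigenvalue magnitudes: 1.1327, 0.6525, 0.3464, 0.3464, 0.1631, 0.0000.
spectral radius ρ = 1.1327; 1.1327 > 1 ⇒ diverges.

no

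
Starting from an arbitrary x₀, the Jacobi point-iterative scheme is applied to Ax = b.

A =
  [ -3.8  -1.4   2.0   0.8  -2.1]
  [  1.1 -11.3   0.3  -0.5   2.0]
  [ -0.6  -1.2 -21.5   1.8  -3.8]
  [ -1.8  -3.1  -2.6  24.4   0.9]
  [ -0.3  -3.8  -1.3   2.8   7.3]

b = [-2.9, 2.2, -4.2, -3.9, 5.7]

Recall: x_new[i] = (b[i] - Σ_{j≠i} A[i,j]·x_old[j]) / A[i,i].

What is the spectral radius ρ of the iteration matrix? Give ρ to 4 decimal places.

0.3161

Split A = D + L + U, D = diag(-3.8, -11.3, -21.5, 24.4, 7.3).
T_J = -D⁻¹(L+U): T[1,3] = -(-0.5)/(-11.3) = -0.0442; T[1,1] = 0.
  T[0,:] = [+0.0000, -0.3684, +0.5263, +0.2105, -0.5526]
  T[1,:] = [+0.0973, +0.0000, +0.0265, -0.0442, +0.1770]
  T[2,:] = [-0.0279, -0.0558, +0.0000, +0.0837, -0.1767]
  T[3,:] = [+0.0738, +0.1270, +0.1066, +0.0000, -0.0369]
  T[4,:] = [+0.0411, +0.5205, +0.1781, -0.3836, +0.0000]
|roots of det(T-λI)|: 0.3161, 0.2662, 0.2662, 0.2185, 0.0677.
ρ(T) = max|λ| = 0.3161; 0.3161 < 1 ⇒ converges.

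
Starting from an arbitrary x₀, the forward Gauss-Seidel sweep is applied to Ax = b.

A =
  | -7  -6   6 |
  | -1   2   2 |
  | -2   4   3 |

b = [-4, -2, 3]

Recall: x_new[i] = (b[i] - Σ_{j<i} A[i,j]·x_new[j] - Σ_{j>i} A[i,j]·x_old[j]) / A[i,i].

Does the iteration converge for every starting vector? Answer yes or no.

Split A = D + L + U, D = diag(-7, 2, 3).
GS T = -(D+L)⁻¹U: row 0 first, T[0,2] = -(6)/(-7) = +0.8571; later rows by forward substitution.
  T[0,:] = [+0.0000  -0.8571  +0.8571]
  T[1,:] = [+0.0000  -0.4286  -0.5714]
  T[2,:] = [+0.0000  +0.0000  +1.3333]
|λ(T)| sorted: 1.3333, 0.4286, 0.0000.
ρ = 1.3333; 1.3333 > 1, so it fails to converge.

no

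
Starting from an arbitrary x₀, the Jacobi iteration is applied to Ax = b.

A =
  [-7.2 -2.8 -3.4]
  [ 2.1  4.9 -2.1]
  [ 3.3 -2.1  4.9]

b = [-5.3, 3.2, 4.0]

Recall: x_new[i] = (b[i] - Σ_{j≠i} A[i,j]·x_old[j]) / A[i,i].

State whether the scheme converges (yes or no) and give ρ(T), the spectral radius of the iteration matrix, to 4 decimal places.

yes, ρ = 0.9383

Diagonal D = diag(-7.2, 4.9, 4.9); L, U strict lower/upper.
Jacobi: T = -D⁻¹(L+U), T[1,0] = -(2.1)/(4.9) = -0.4286; T[1,1] = 0.
  T[0,:] = [+0.0000 -0.3889 -0.4722]
  T[1,:] = [-0.4286 +0.0000 +0.4286]
  T[2,:] = [-0.6735 +0.4286 +0.0000]
eigenvalue magnitudes: 0.9383, 0.5589, 0.3795.
spectral radius ρ = 0.9383; 0.9383 < 1: convergent.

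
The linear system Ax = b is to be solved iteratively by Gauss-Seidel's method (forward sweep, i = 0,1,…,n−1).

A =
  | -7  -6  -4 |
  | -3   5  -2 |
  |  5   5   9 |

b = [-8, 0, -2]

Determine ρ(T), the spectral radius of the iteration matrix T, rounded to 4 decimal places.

0.5654

Split A = D + L + U, D = diag(-7, 5, 9).
GS T = -(D+L)⁻¹U: row 0 first, T[0,2] = -(-4)/(-7) = -0.5714; later rows by forward substitution.
  T[0,:] = [+0.0000, -0.8571, -0.5714]
  T[1,:] = [+0.0000, -0.5143, +0.0571]
  T[2,:] = [+0.0000, +0.7619, +0.2857]
eigenvalue magnitudes: 0.5654, 0.3369, 0.0000.
ρ = 0.5654; 0.5654 < 1, so it converges for any x₀.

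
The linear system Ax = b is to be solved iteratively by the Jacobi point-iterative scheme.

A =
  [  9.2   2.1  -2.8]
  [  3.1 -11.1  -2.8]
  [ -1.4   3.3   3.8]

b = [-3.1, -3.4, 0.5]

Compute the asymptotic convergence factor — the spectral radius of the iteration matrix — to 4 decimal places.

0.5964

Write A = D+L+U with D = diag(9.2, -11.1, 3.8).
Jacobi T = -D⁻¹(L+U): T[2,1] = -(3.3)/(3.8) = -0.8684; T[2,2] = 0.
  T[0,:] = [+0.0000, -0.2283, +0.3043]
  T[1,:] = [+0.2793, +0.0000, -0.2523]
  T[2,:] = [+0.3684, -0.8684, +0.0000]
eigenvalue magnitudes: 0.5964, 0.3248, 0.2716.
ρ(T) = max|λ| = 0.5964; 0.5964 < 1: convergent.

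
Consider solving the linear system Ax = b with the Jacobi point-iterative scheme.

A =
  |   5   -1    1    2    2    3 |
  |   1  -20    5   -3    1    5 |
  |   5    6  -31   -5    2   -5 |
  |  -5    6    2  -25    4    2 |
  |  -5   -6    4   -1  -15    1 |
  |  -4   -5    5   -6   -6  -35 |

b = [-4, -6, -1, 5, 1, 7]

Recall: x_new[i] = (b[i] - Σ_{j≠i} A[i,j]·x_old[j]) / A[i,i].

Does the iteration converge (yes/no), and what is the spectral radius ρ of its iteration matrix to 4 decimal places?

Split A = D + L + U, D = diag(5, -20, -31, -25, -15, -35).
Jacobi: T = -D⁻¹(L+U), T[0,2] = -(1)/(5) = -0.2000; T[0,0] = 0.
  T[0,:] = [+0.0000, +0.2000, -0.2000, -0.4000, -0.4000, -0.6000]
  T[1,:] = [+0.0500, +0.0000, +0.2500, -0.1500, +0.0500, +0.2500]
  T[2,:] = [+0.1613, +0.1935, +0.0000, -0.1613, +0.0645, -0.1613]
  T[3,:] = [-0.2000, +0.2400, +0.0800, +0.0000, +0.1600, +0.0800]
  T[4,:] = [-0.3333, -0.4000, +0.2667, -0.0667, +0.0000, +0.0667]
  T[5,:] = [-0.1143, -0.1429, +0.1429, -0.1714, -0.1714, +0.0000]
|roots of det(T-λI)|: 0.5590, 0.3948, 0.2817, 0.2817, 0.0913, 0.0913.
ρ = 0.5590; 0.5590 < 1 ⇒ converges.

yes, ρ = 0.5590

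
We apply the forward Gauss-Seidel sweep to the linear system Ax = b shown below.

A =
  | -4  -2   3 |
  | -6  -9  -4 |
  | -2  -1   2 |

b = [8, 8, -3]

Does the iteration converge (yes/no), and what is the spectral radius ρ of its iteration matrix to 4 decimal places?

yes, ρ = 0.8673

Split A = D + L + U, D = diag(-4, -9, 2).
Gauss-Seidel: T = -(D+L)⁻¹U, row 0 first, T[0,1] = -(-2)/(-4) = -0.5000; later rows by forward substitution.
  T[0,:] = [+0.0000, -0.5000, +0.7500]
  T[1,:] = [+0.0000, +0.3333, -0.9444]
  T[2,:] = [+0.0000, -0.3333, +0.2778]
moduli |λ_i(T)| = 0.8673, 0.2562, 0.0000.
ρ(T) = max|λ| = 0.8673; 0.8673 < 1, so it converges for any x₀.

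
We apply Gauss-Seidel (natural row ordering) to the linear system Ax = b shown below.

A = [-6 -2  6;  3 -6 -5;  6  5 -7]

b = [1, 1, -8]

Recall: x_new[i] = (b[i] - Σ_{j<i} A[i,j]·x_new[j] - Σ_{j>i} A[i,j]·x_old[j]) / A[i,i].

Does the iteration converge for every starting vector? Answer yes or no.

Split A = D + L + U, D = diag(-6, -6, -7).
GS T = -(D+L)⁻¹U: row 0 first, T[0,1] = -(-2)/(-6) = -0.3333; later rows by forward substitution.
  T[0,:] = [+0.0000 -0.3333 +1.0000]
  T[1,:] = [+0.0000 -0.1667 -0.3333]
  T[2,:] = [+0.0000 -0.4048 +0.6190]
|roots of det(T-λI)|: 0.7640, 0.3116, 0.0000.
spectral radius ρ = 0.7640; 0.7640 < 1 ⇒ converges.

yes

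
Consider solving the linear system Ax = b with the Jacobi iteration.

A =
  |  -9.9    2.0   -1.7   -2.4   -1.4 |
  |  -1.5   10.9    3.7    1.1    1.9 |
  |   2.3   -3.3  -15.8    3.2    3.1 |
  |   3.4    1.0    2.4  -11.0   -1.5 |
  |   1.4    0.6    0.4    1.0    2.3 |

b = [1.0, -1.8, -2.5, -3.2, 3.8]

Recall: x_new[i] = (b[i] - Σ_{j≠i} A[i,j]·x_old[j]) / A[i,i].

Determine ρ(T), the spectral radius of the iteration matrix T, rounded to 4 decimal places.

0.5194

Let D = diag(-9.9, 10.9, -15.8, -11, 2.3); L, U the strict triangles.
Jacobi: T = -D⁻¹(L+U), T[0,4] = -(-1.4)/(-9.9) = -0.1414; T[0,0] = 0.
  T[0,:] = [+0.0000  +0.2020  -0.1717  -0.2424  -0.1414]
  T[1,:] = [+0.1376  +0.0000  -0.3394  -0.1009  -0.1743]
  T[2,:] = [+0.1456  -0.2089  +0.0000  +0.2025  +0.1962]
  T[3,:] = [+0.3091  +0.0909  +0.2182  +0.0000  -0.1364]
  T[4,:] = [-0.6087  -0.2609  -0.1739  -0.4348  +0.0000]
|roots of det(T-λI)|: 0.5194, 0.3782, 0.2669, 0.2438, 0.2438.
spectral radius ρ = 0.5194; 0.5194 < 1: convergent.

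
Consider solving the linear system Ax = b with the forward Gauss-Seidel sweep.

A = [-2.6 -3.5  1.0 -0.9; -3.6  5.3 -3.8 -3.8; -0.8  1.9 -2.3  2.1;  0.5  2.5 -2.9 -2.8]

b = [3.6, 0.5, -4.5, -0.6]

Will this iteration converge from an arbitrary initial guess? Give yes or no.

no

Let D = diag(-2.6, 5.3, -2.3, -2.8); L, U the strict triangles.
GS T = -(D+L)⁻¹U: row 0 first, T[0,3] = -(-0.9)/(-2.6) = -0.3462; later rows by forward substitution.
  T[0,:] = [+0.0000  -1.3462  +0.3846  -0.3462]
  T[1,:] = [+0.0000  -0.9144  +0.9782  +0.4819]
  T[2,:] = [+0.0000  -0.2871  +0.6743  +1.4315]
  T[3,:] = [+0.0000  -0.7594  +0.2437  -1.1142]
|eigenvalues of T|: 1.4628, 0.3280, 0.3280, 0.0000.
ρ = 1.4628; 1.4628 > 1: divergent.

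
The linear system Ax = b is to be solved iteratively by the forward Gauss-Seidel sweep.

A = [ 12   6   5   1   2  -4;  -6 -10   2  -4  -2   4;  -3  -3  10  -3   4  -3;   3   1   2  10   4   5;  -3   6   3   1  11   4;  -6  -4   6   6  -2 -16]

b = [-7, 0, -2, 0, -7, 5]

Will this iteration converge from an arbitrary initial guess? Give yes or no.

yes

Split A = D + L + U, D = diag(12, -10, 10, 10, 11, -16).
Gauss-Seidel: T = -(D+L)⁻¹U, row 0 first, T[0,4] = -(2)/(12) = -0.1667; later rows by forward substitution.
  T[0,:] = [+0.0000  -0.5000  -0.4167  -0.0833  -0.1667  +0.3333]
  T[1,:] = [+0.0000  +0.3000  +0.4500  -0.3500  -0.1000  +0.2000]
  T[2,:] = [+0.0000  -0.0600  +0.0100  +0.1700  -0.4800  +0.4600]
  T[3,:] = [+0.0000  +0.1320  +0.0780  +0.0260  -0.2440  -0.7120]
  T[4,:] = [+0.0000  -0.2956  -0.3689  +0.1195  +0.1622  -0.4425]
  T[5,:] = [+0.0000  +0.1765  +0.1229  +0.1773  -0.2043  -0.2142]
|roots of det(T-λI)|: 0.8690, 0.4621, 0.4621, 0.0939, 0.0939, 0.0000.
ρ(T) = max|λ| = 0.8690; 0.8690 < 1, so it converges for any x₀.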